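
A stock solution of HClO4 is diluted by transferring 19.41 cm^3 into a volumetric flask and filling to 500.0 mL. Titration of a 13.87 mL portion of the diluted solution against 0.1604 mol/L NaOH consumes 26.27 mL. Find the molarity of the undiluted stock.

7.83 M

n(NaOH) = 0.1604 x 0.02627 = 0.004214 mol.
n(HClO4) in the aliquot = 0.004214 mol.
[diluted HClO4] = 0.004214 / 0.01387 = 0.3038 M.
Dilution factor = 500.0/19.41 = 25.76, so [stock] = 0.3038 x 25.76 = 7.83 M.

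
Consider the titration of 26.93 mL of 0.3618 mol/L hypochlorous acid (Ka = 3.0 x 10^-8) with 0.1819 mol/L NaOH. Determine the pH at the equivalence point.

10.30

n(HClO) = 0.3618 x 0.02693 = 0.009743 mol; V(NaOH) at equivalence = 0.009743/0.1819 = 0.05356 L.
At equivalence all the acid is converted to ClO-; total volume = 0.02693 + 0.05356 = 0.08049 L, so [ClO-] = 0.009743/0.08049 = 0.1210 M.
Kb = Kw/Ka = 1.0e-14 / 3.0 x 10^-8 = 3.33e-7.
[OH^-] = sqrt(Kb x [ClO-]) = sqrt(3.33e-7 x 0.1210) = 0.000201 M.
pOH = 3.70, so pH = 14.00 - 3.70 = 10.30.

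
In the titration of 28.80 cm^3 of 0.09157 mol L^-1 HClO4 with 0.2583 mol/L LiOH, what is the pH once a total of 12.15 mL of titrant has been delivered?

n(acid) = 0.09157 x 0.02880 = 0.002637 mol; n(LiOH) added = 0.2583 x 0.01215 = 0.003138 mol.
Base is in excess by 0.003138 - 0.002637 = 0.0005011 mol in a total volume of 0.04095 L.
[OH^-] = 0.0005011/0.04095 = 0.01224 M, so pOH = 1.91 and pH = 14.00 - 1.91 = 12.09.

12.09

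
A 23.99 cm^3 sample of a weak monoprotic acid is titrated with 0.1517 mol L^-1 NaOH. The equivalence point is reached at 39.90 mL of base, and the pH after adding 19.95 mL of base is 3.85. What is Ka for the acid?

1.4 x 10^-4

19.95 mL is half of the equivalence volume, so this is the half-equivalence point where [HA] = [A^-].
At half-equivalence pH = pKa, so pKa = 3.85.
Ka = 10^(-3.85) = 1.4 x 10^-4.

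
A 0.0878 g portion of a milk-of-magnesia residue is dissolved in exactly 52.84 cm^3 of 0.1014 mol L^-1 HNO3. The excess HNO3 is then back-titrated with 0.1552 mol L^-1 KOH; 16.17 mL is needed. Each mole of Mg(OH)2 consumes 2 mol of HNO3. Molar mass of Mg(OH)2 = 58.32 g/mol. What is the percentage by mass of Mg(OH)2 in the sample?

94.6%

Total n(HNO3) added = 0.1014 x 0.05284 = 0.005358 mol.
n(KOH) used = 0.1552 x 0.01617 = 0.002510 mol, which equals the excess n(HNO3).
So n(HNO3) consumed by the sample = 0.005358 - 0.002510 = 0.002848 mol.
n(Mg(OH)2) = 0.002848 / 2 = 0.001424 mol.
mass Mg(OH)2 = 0.001424 x 58.32 = 0.08306 g, so %Mg(OH)2 = 0.08306/0.0878 x 100 = 94.6%.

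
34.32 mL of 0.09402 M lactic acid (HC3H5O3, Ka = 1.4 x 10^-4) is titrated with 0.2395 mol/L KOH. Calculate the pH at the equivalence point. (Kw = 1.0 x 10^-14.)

8.34

n(HC3H5O3) = 0.09402 x 0.03432 = 0.003227 mol; V(KOH) at equivalence = 0.003227/0.2395 = 0.01347 L.
At equivalence all the acid is converted to C3H5O3-; total volume = 0.03432 + 0.01347 = 0.04779 L, so [C3H5O3-] = 0.003227/0.04779 = 0.06752 M.
Kb = Kw/Ka = 1.0e-14 / 1.4 x 10^-4 = 7.14e-11.
[OH^-] = sqrt(Kb x [C3H5O3-]) = sqrt(7.14e-11 x 0.06752) = 2.20e-6 M.
pOH = 5.66, so pH = 14.00 - 5.66 = 8.34.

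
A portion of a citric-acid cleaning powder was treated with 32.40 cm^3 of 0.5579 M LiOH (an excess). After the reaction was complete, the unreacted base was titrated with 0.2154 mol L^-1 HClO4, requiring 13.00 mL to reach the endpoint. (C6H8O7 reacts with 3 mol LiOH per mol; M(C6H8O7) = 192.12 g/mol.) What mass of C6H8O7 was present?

0.978 g

Total n(LiOH) added = 0.5579 x 0.03240 = 0.01808 mol.
n(HClO4) used = 0.2154 x 0.01300 = 0.002800 mol, which equals the excess n(LiOH).
So n(LiOH) consumed by the sample = 0.01808 - 0.002800 = 0.01528 mol.
n(C6H8O7) = 0.01528 / 3 = 0.005092 mol.
mass = 0.005092 mol x 192.12 g/mol = 0.978 g.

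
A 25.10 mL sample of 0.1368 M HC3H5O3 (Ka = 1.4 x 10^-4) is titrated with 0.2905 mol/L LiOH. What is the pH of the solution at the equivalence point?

n(HC3H5O3) = 0.1368 x 0.02510 = 0.003434 mol; V(LiOH) at equivalence = 0.003434/0.2905 = 0.01182 L.
At equivalence all the acid is converted to C3H5O3-; total volume = 0.02510 + 0.01182 = 0.03692 L, so [C3H5O3-] = 0.003434/0.03692 = 0.09300 M.
Kb = Kw/Ka = 1.0e-14 / 1.4 x 10^-4 = 7.14e-11.
[OH^-] = sqrt(Kb x [C3H5O3-]) = sqrt(7.14e-11 x 0.09300) = 2.58e-6 M.
pOH = 5.59, so pH = 14.00 - 5.59 = 8.41.

8.41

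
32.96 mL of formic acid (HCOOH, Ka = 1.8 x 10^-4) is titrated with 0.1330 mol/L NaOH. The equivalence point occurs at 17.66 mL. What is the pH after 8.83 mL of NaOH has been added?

8.83 mL is exactly half the equivalence volume (17.66/2), i.e. the half-equivalence point.
There, n(HA) = n(A^-), so pH = pKa = -log(1.8 x 10^-4) = 3.74.

3.74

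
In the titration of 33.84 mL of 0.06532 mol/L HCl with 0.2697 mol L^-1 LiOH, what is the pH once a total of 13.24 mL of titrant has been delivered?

12.46

n(acid) = 0.06532 x 0.03384 = 0.002210 mol; n(LiOH) added = 0.2697 x 0.01324 = 0.003571 mol.
Base is in excess by 0.003571 - 0.002210 = 0.001360 mol in a total volume of 0.04708 L.
[OH^-] = 0.001360/0.04708 = 0.02890 M, so pOH = 1.54 and pH = 14.00 - 1.54 = 12.46.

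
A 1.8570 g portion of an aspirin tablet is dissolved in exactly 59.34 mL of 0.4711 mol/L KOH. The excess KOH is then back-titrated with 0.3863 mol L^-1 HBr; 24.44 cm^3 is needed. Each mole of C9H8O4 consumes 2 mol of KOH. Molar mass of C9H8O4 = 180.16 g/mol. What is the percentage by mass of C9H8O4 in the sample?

Total n(KOH) added = 0.4711 x 0.05934 = 0.02796 mol.
n(HBr) used = 0.3863 x 0.02444 = 0.009441 mol, which equals the excess n(KOH).
So n(KOH) consumed by the sample = 0.02796 - 0.009441 = 0.01851 mol.
n(C9H8O4) = 0.01851 / 2 = 0.009257 mol.
mass C9H8O4 = 0.009257 x 180.16 = 1.668 g, so %C9H8O4 = 1.668/1.8570 x 100 = 89.8%.

89.8%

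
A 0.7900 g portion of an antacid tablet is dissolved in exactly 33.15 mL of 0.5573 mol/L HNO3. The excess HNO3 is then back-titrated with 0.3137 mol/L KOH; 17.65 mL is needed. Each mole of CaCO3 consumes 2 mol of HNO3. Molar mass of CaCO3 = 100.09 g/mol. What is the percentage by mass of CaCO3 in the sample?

Total n(HNO3) added = 0.5573 x 0.03315 = 0.01847 mol.
n(KOH) used = 0.3137 x 0.01765 = 0.005537 mol, which equals the excess n(HNO3).
So n(HNO3) consumed by the sample = 0.01847 - 0.005537 = 0.01294 mol.
n(CaCO3) = 0.01294 / 2 = 0.006469 mol.
mass CaCO3 = 0.006469 x 100.09 = 0.6475 g, so %CaCO3 = 0.6475/0.7900 x 100 = 82.0%.

82.0%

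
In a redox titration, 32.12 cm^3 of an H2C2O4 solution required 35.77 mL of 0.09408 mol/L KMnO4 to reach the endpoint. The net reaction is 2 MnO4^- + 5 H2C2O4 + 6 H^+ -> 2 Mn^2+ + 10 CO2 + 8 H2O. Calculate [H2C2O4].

n(KMnO4) = 0.09408 x 0.03577 = 0.003365 mol.
From the balanced equation, 2 mol KMnO4 reacts with 5 mol H2C2O4, so n(H2C2O4) = 0.003365 x 5/2 = 0.008413 mol.
[H2C2O4] = 0.008413 / 0.03212 L = 0.262 M.

0.262 M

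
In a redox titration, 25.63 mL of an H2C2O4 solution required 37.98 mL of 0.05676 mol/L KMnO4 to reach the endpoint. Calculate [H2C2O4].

0.210 M

n(KMnO4) = 0.05676 x 0.03798 = 0.002156 mol.
From the balanced equation, 2 mol KMnO4 reacts with 5 mol H2C2O4, so n(H2C2O4) = 0.002156 x 5/2 = 0.005389 mol.
[H2C2O4] = 0.005389 / 0.02563 L = 0.210 M.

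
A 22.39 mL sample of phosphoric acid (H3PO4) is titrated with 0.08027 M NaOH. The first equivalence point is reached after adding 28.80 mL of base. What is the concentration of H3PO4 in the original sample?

0.103 M

n(NaOH) = 0.08027 x 0.02880 = 0.002312 mol.
At the first equivalence point, 1 mol OH^- react per mol H3PO4, so n(H3PO4) = 0.002312 / 1 = 0.002312 mol.
[H3PO4] = 0.002312 / 0.02239 L = 0.103 M.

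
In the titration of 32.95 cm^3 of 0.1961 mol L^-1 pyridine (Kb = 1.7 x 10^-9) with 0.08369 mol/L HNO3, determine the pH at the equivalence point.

3.23

n(C5H5N) = 0.1961 x 0.03295 = 0.006461 mol; V(HNO3) at equivalence = 0.006461/0.08369 = 0.07721 L.
At equivalence the base is fully converted to C5H5NH+; total volume = 0.1102 L, so [C5H5NH+] = 0.006461/0.1102 = 0.05866 M.
Ka(C5H5NH+) = Kw/Kb = 1.0e-14 / 1.7 x 10^-9 = 5.88e-6.
[H^+] = sqrt(Ka x [C5H5NH+]) = sqrt(5.88e-6 x 0.05866) = 0.000587 M.
pH = -log(0.000587) = 3.23.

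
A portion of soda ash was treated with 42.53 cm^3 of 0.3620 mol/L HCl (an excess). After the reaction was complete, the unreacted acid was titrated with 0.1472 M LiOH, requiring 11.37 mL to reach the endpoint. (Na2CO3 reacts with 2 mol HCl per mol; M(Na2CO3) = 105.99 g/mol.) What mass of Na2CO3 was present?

0.727 g

Total n(HCl) added = 0.3620 x 0.04253 = 0.01540 mol.
n(LiOH) used = 0.1472 x 0.01137 = 0.001674 mol, which equals the excess n(HCl).
So n(HCl) consumed by the sample = 0.01540 - 0.001674 = 0.01372 mol.
n(Na2CO3) = 0.01372 / 2 = 0.006861 mol.
mass = 0.006861 mol x 105.99 g/mol = 0.727 g.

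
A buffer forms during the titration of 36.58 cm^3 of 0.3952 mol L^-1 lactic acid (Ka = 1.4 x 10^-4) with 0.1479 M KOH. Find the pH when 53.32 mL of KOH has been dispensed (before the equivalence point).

3.93

Initial n(HC3H5O3) = 0.3952 x 0.03658 = 0.01446 mol.
n(KOH) added = 0.1479 x 0.05332 = 0.007886 mol, converting that many moles of HC3H5O3 to C3H5O3-.
Remaining n(HC3H5O3) = 0.006570 mol; n(C3H5O3-) = 0.007886 mol.
By Henderson-Hasselbalch, pH = pKa + log([A^-]/[HA]) = 3.85 + log(0.007886/0.006570) = 3.85 + (+0.08) = 3.93.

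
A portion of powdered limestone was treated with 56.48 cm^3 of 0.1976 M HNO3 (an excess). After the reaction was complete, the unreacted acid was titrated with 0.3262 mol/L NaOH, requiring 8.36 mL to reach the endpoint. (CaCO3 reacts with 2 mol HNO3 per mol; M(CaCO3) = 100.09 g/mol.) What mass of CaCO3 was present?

Total n(HNO3) added = 0.1976 x 0.05648 = 0.01116 mol.
n(NaOH) used = 0.3262 x 0.008360 = 0.002727 mol, which equals the excess n(HNO3).
So n(HNO3) consumed by the sample = 0.01116 - 0.002727 = 0.008433 mol.
n(CaCO3) = 0.008433 / 2 = 0.004217 mol.
mass = 0.004217 mol x 100.09 g/mol = 0.422 g.

0.422 g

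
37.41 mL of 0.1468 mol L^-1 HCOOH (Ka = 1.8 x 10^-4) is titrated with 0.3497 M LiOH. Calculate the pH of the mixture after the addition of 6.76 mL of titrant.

3.62

Initial n(HCOOH) = 0.1468 x 0.03741 = 0.005492 mol.
n(LiOH) added = 0.3497 x 0.006760 = 0.002364 mol, converting that many moles of HCOOH to HCOO-.
Remaining n(HCOOH) = 0.003128 mol; n(HCOO-) = 0.002364 mol.
By Henderson-Hasselbalch, pH = pKa + log([A^-]/[HA]) = 3.74 + log(0.002364/0.003128) = 3.74 + (-0.12) = 3.62.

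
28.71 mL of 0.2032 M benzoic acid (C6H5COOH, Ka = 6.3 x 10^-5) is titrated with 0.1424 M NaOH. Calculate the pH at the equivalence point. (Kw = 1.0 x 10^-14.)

8.56

n(C6H5COOH) = 0.2032 x 0.02871 = 0.005834 mol; V(NaOH) at equivalence = 0.005834/0.1424 = 0.04097 L.
At equivalence all the acid is converted to C6H5COO-; total volume = 0.02871 + 0.04097 = 0.06968 L, so [C6H5COO-] = 0.005834/0.06968 = 0.08373 M.
Kb = Kw/Ka = 1.0e-14 / 6.3 x 10^-5 = 1.59e-10.
[OH^-] = sqrt(Kb x [C6H5COO-]) = sqrt(1.59e-10 x 0.08373) = 3.65e-6 M.
pOH = 5.44, so pH = 14.00 - 5.44 = 8.56.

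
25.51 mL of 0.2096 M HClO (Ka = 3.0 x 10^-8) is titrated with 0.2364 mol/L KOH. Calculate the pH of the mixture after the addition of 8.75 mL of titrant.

Initial n(HClO) = 0.2096 x 0.02551 = 0.005347 mol.
n(KOH) added = 0.2364 x 0.008750 = 0.002068 mol, converting that many moles of HClO to ClO-.
Remaining n(HClO) = 0.003278 mol; n(ClO-) = 0.002068 mol.
By Henderson-Hasselbalch, pH = pKa + log([A^-]/[HA]) = 7.52 + log(0.002068/0.003278) = 7.52 + (-0.20) = 7.32.

7.32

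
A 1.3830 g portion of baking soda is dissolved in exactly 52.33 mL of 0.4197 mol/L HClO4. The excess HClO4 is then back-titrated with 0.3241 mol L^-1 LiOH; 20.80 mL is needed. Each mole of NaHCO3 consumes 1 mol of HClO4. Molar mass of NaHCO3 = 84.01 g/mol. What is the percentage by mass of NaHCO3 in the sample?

92.5%

Total n(HClO4) added = 0.4197 x 0.05233 = 0.02196 mol.
n(LiOH) used = 0.3241 x 0.02080 = 0.006741 mol, which equals the excess n(HClO4).
So n(HClO4) consumed by the sample = 0.02196 - 0.006741 = 0.01522 mol.
n(NaHCO3) = 0.01522 / 1 = 0.01522 mol.
mass NaHCO3 = 0.01522 x 84.01 = 1.279 g, so %NaHCO3 = 1.279/1.3830 x 100 = 92.5%.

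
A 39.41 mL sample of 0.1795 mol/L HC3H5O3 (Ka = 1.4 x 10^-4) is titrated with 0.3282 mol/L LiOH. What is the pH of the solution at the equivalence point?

n(HC3H5O3) = 0.1795 x 0.03941 = 0.007074 mol; V(LiOH) at equivalence = 0.007074/0.3282 = 0.02155 L.
At equivalence all the acid is converted to C3H5O3-; total volume = 0.03941 + 0.02155 = 0.06096 L, so [C3H5O3-] = 0.007074/0.06096 = 0.1160 M.
Kb = Kw/Ka = 1.0e-14 / 1.4 x 10^-4 = 7.14e-11.
[OH^-] = sqrt(Kb x [C3H5O3-]) = sqrt(7.14e-11 x 0.1160) = 2.88e-6 M.
pOH = 5.54, so pH = 14.00 - 5.54 = 8.46.

8.46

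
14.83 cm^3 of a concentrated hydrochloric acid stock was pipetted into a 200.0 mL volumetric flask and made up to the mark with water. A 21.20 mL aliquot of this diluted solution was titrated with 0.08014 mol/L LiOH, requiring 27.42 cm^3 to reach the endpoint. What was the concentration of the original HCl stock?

1.40 M

n(LiOH) = 0.08014 x 0.02742 = 0.002197 mol.
n(HCl) in the aliquot = 0.002197 mol.
[diluted HCl] = 0.002197 / 0.02120 = 0.1037 M.
Dilution factor = 200.0/14.83 = 13.49, so [stock] = 0.1037 x 13.49 = 1.40 M.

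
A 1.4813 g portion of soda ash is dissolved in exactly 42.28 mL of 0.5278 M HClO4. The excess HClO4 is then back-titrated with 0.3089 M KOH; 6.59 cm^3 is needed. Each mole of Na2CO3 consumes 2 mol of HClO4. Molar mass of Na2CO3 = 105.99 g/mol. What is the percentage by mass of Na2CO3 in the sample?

Total n(HClO4) added = 0.5278 x 0.04228 = 0.02232 mol.
n(KOH) used = 0.3089 x 0.006590 = 0.002036 mol, which equals the excess n(HClO4).
So n(HClO4) consumed by the sample = 0.02232 - 0.002036 = 0.02028 mol.
n(Na2CO3) = 0.02028 / 2 = 0.01014 mol.
mass Na2CO3 = 0.01014 x 105.99 = 1.075 g, so %Na2CO3 = 1.075/1.4813 x 100 = 72.6%.

72.6%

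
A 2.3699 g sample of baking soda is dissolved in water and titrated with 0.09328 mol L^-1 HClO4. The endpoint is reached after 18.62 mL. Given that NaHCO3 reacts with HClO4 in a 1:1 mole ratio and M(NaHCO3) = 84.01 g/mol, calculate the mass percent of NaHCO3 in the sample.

n(HClO4) = 0.09328 x 0.01862 = 0.001737 mol.
n(NaHCO3) = 0.001737 / 1 = 0.001737 mol.
mass of NaHCO3 = 0.001737 x 84.01 = 0.1459 g.
% purity = 0.1459 / 2.3699 x 100 = 6.16%.

6.16%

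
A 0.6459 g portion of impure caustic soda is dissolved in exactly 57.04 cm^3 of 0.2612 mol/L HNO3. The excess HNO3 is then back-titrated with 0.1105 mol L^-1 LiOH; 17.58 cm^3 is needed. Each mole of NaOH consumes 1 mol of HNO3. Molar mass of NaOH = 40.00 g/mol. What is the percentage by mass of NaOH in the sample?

Total n(HNO3) added = 0.2612 x 0.05704 = 0.01490 mol.
n(LiOH) used = 0.1105 x 0.01758 = 0.001943 mol, which equals the excess n(HNO3).
So n(HNO3) consumed by the sample = 0.01490 - 0.001943 = 0.01296 mol.
n(NaOH) = 0.01296 / 1 = 0.01296 mol.
mass NaOH = 0.01296 x 40.00 = 0.5183 g, so %NaOH = 0.5183/0.6459 x 100 = 80.2%.

80.2%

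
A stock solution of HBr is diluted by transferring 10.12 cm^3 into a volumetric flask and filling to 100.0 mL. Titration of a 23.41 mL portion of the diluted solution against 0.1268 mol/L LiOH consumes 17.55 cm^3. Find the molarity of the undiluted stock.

n(LiOH) = 0.1268 x 0.01755 = 0.002225 mol.
n(HBr) in the aliquot = 0.002225 mol.
[diluted HBr] = 0.002225 / 0.02341 = 0.09506 M.
Dilution factor = 100.0/10.12 = 9.881, so [stock] = 0.09506 x 9.881 = 0.939 M.

0.939 M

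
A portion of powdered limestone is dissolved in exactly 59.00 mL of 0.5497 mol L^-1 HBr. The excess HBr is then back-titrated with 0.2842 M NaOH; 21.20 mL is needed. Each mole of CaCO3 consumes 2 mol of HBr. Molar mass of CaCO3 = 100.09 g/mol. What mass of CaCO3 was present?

1.32 g

Total n(HBr) added = 0.5497 x 0.05900 = 0.03243 mol.
n(NaOH) used = 0.2842 x 0.02120 = 0.006025 mol, which equals the excess n(HBr).
So n(HBr) consumed by the sample = 0.03243 - 0.006025 = 0.02641 mol.
n(CaCO3) = 0.02641 / 2 = 0.01320 mol.
mass = 0.01320 mol x 100.09 g/mol = 1.32 g.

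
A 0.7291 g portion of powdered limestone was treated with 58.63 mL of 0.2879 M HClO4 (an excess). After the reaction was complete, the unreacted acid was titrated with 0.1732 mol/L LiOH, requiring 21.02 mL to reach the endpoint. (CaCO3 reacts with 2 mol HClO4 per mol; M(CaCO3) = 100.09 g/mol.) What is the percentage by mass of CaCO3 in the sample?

Total n(HClO4) added = 0.2879 x 0.05863 = 0.01688 mol.
n(LiOH) used = 0.1732 x 0.02102 = 0.003641 mol, which equals the excess n(HClO4).
So n(HClO4) consumed by the sample = 0.01688 - 0.003641 = 0.01324 mol.
n(CaCO3) = 0.01324 / 2 = 0.006619 mol.
mass CaCO3 = 0.006619 x 100.09 = 0.6625 g, so %CaCO3 = 0.6625/0.7291 x 100 = 90.9%.

90.9%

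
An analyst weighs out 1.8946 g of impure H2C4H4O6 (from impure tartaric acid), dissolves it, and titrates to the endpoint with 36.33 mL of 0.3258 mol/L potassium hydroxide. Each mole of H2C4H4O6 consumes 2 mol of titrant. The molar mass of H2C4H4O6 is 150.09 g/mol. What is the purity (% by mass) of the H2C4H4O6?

n(KOH) = 0.3258 x 0.03633 = 0.01184 mol.
n(H2C4H4O6) = 0.01184 / 2 = 0.005918 mol.
mass of H2C4H4O6 = 0.005918 x 150.09 = 0.8883 g.
% purity = 0.8883 / 1.8946 x 100 = 46.9%.

46.9%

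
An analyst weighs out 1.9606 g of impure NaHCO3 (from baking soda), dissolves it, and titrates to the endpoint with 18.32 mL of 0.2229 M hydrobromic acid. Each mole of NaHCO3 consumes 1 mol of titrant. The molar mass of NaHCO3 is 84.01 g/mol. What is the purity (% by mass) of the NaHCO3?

n(HBr) = 0.2229 x 0.01832 = 0.004084 mol.
n(NaHCO3) = 0.004084 / 1 = 0.004084 mol.
mass of NaHCO3 = 0.004084 x 84.01 = 0.3431 g.
% purity = 0.3431 / 1.9606 x 100 = 17.5%.

17.5%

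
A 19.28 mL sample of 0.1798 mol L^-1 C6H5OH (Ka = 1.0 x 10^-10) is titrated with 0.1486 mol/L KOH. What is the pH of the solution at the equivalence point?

n(C6H5OH) = 0.1798 x 0.01928 = 0.003467 mol; V(KOH) at equivalence = 0.003467/0.1486 = 0.02333 L.
At equivalence all the acid is converted to C6H5O-; total volume = 0.01928 + 0.02333 = 0.04261 L, so [C6H5O-] = 0.003467/0.04261 = 0.08136 M.
Kb = Kw/Ka = 1.0e-14 / 1.0 x 10^-10 = 0.000100.
[OH^-] = sqrt(Kb x [C6H5O-]) = sqrt(0.000100 x 0.08136) = 0.00285 M.
pOH = 2.54, so pH = 14.00 - 2.54 = 11.46.

11.46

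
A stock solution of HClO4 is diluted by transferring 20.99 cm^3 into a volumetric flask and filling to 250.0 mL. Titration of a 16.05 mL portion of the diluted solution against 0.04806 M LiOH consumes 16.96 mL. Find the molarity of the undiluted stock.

0.605 M

n(LiOH) = 0.04806 x 0.01696 = 0.0008151 mol.
n(HClO4) in the aliquot = 0.0008151 mol.
[diluted HClO4] = 0.0008151 / 0.01605 = 0.05078 M.
Dilution factor = 250.0/20.99 = 11.91, so [stock] = 0.05078 x 11.91 = 0.605 M.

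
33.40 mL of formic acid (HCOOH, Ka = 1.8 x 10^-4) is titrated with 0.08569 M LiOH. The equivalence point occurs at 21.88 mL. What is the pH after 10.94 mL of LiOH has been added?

10.94 mL is exactly half the equivalence volume (21.88/2), i.e. the half-equivalence point.
There, n(HA) = n(A^-), so pH = pKa = -log(1.8 x 10^-4) = 3.74.

3.74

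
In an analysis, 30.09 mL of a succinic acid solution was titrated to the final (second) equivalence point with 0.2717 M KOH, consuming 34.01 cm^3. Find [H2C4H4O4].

0.154 M

n(KOH) = 0.2717 x 0.03401 = 0.009241 mol.
At the final (second) equivalence point, 2 mol OH^- react per mol H2C4H4O4, so n(H2C4H4O4) = 0.009241 / 2 = 0.004620 mol.
[H2C4H4O4] = 0.004620 / 0.03009 L = 0.154 M.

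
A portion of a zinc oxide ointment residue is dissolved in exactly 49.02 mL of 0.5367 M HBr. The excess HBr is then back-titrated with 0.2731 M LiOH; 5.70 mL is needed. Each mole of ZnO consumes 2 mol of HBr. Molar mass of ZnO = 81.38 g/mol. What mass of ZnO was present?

Total n(HBr) added = 0.5367 x 0.04902 = 0.02631 mol.
n(LiOH) used = 0.2731 x 0.005700 = 0.001557 mol, which equals the excess n(HBr).
So n(HBr) consumed by the sample = 0.02631 - 0.001557 = 0.02475 mol.
n(ZnO) = 0.02475 / 2 = 0.01238 mol.
mass = 0.01238 mol x 81.38 g/mol = 1.01 g.

1.01 g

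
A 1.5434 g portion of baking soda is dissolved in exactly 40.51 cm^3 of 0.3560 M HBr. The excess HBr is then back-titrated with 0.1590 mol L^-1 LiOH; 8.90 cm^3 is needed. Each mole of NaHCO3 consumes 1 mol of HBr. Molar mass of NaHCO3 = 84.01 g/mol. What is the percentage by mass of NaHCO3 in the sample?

Total n(HBr) added = 0.3560 x 0.04051 = 0.01442 mol.
n(LiOH) used = 0.1590 x 0.008900 = 0.001415 mol, which equals the excess n(HBr).
So n(HBr) consumed by the sample = 0.01442 - 0.001415 = 0.01301 mol.
n(NaHCO3) = 0.01301 / 1 = 0.01301 mol.
mass NaHCO3 = 0.01301 x 84.01 = 1.093 g, so %NaHCO3 = 1.093/1.5434 x 100 = 70.8%.

70.8%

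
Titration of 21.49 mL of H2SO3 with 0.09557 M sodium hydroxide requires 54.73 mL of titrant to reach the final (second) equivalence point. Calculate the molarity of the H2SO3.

0.122 M

n(NaOH) = 0.09557 x 0.05473 = 0.005231 mol.
At the final (second) equivalence point, 2 mol OH^- react per mol H2SO3, so n(H2SO3) = 0.005231 / 2 = 0.002615 mol.
[H2SO3] = 0.002615 / 0.02149 L = 0.122 M.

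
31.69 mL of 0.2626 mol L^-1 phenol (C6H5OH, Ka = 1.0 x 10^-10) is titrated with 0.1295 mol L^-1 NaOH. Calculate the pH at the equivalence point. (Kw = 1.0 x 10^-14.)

n(C6H5OH) = 0.2626 x 0.03169 = 0.008322 mol; V(NaOH) at equivalence = 0.008322/0.1295 = 0.06426 L.
At equivalence all the acid is converted to C6H5O-; total volume = 0.03169 + 0.06426 = 0.09595 L, so [C6H5O-] = 0.008322/0.09595 = 0.08673 M.
Kb = Kw/Ka = 1.0e-14 / 1.0 x 10^-10 = 0.000100.
[OH^-] = sqrt(Kb x [C6H5O-]) = sqrt(0.000100 x 0.08673) = 0.00294 M.
pOH = 2.53, so pH = 14.00 - 2.53 = 11.47.

11.47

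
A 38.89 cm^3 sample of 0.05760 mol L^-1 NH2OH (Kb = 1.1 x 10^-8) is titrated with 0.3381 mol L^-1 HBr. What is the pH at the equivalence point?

3.67

n(NH2OH) = 0.05760 x 0.03889 = 0.002240 mol; V(HBr) at equivalence = 0.002240/0.3381 = 0.006625 L.
At equivalence the base is fully converted to NH3OH+; total volume = 0.04552 L, so [NH3OH+] = 0.002240/0.04552 = 0.04922 M.
Ka(NH3OH+) = Kw/Kb = 1.0e-14 / 1.1 x 10^-8 = 9.09e-7.
[H^+] = sqrt(Ka x [NH3OH+]) = sqrt(9.09e-7 x 0.04922) = 0.000212 M.
pH = -log(0.000212) = 3.67.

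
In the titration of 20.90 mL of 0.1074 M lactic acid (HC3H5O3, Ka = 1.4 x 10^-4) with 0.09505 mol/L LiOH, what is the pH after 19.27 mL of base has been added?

Initial n(HC3H5O3) = 0.1074 x 0.02090 = 0.002245 mol.
n(LiOH) added = 0.09505 x 0.01927 = 0.001832 mol, converting that many moles of HC3H5O3 to C3H5O3-.
Remaining n(HC3H5O3) = 0.0004130 mol; n(C3H5O3-) = 0.001832 mol.
By Henderson-Hasselbalch, pH = pKa + log([A^-]/[HA]) = 3.85 + log(0.001832/0.0004130) = 3.85 + (+0.65) = 4.50.

4.50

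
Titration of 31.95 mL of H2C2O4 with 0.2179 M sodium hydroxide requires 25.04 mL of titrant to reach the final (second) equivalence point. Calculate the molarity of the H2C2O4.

n(NaOH) = 0.2179 x 0.02504 = 0.005456 mol.
At the final (second) equivalence point, 2 mol OH^- react per mol H2C2O4, so n(H2C2O4) = 0.005456 / 2 = 0.002728 mol.
[H2C2O4] = 0.002728 / 0.03195 L = 0.0854 M.

0.0854 M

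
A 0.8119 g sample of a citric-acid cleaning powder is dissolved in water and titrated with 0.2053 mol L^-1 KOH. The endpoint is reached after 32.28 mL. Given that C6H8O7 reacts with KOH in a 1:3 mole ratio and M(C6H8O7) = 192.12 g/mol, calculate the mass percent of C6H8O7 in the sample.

52.3%

n(KOH) = 0.2053 x 0.03228 = 0.006627 mol.
n(C6H8O7) = 0.006627 / 3 = 0.002209 mol.
mass of C6H8O7 = 0.002209 x 192.12 = 0.4244 g.
% purity = 0.4244 / 0.8119 x 100 = 52.3%.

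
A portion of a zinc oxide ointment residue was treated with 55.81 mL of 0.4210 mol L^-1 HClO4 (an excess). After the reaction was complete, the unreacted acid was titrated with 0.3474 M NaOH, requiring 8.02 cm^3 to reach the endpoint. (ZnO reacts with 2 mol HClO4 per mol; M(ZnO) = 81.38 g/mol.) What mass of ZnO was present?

0.843 g

Total n(HClO4) added = 0.4210 x 0.05581 = 0.02350 mol.
n(NaOH) used = 0.3474 x 0.008020 = 0.002786 mol, which equals the excess n(HClO4).
So n(HClO4) consumed by the sample = 0.02350 - 0.002786 = 0.02071 mol.
n(ZnO) = 0.02071 / 2 = 0.01035 mol.
mass = 0.01035 mol x 81.38 g/mol = 0.843 g.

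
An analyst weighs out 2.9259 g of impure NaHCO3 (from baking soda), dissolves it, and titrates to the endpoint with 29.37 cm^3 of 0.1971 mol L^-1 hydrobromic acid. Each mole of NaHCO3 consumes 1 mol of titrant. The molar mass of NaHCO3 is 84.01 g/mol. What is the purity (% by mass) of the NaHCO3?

16.6%

n(HBr) = 0.1971 x 0.02937 = 0.005789 mol.
n(NaHCO3) = 0.005789 / 1 = 0.005789 mol.
mass of NaHCO3 = 0.005789 x 84.01 = 0.4863 g.
% purity = 0.4863 / 2.9259 x 100 = 16.6%.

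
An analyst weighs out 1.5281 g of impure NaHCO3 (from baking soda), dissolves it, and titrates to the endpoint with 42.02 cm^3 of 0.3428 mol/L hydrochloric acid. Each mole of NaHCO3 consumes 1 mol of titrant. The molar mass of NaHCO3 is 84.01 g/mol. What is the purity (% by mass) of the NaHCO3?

n(HCl) = 0.3428 x 0.04202 = 0.01440 mol.
n(NaHCO3) = 0.01440 / 1 = 0.01440 mol.
mass of NaHCO3 = 0.01440 x 84.01 = 1.210 g.
% purity = 1.210 / 1.5281 x 100 = 79.2%.

79.2%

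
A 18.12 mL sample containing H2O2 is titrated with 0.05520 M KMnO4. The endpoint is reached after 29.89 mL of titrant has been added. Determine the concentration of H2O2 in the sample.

n(KMnO4) = 0.05520 x 0.02989 = 0.001650 mol.
From the balanced equation, 2 mol KMnO4 reacts with 5 mol H2O2, so n(H2O2) = 0.001650 x 5/2 = 0.004125 mol.
[H2O2] = 0.004125 / 0.01812 L = 0.228 M.

0.228 M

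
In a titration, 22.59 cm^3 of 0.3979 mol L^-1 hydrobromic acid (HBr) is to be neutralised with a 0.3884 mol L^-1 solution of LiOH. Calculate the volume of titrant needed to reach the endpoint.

n(HBr) = 0.3979 mol/L x 0.02259 L = 0.008989 mol.
At equivalence n(LiOH) = n(HBr) = 0.008989 mol.
V(LiOH) = 0.008989 / 0.3884 = 0.02314 L = 23.1 mL.

23.1 mL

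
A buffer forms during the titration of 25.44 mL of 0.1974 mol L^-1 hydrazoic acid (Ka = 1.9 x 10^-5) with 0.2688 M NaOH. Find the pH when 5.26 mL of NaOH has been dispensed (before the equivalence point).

4.31

Initial n(HN3) = 0.1974 x 0.02544 = 0.005022 mol.
n(NaOH) added = 0.2688 x 0.005260 = 0.001414 mol, converting that many moles of HN3 to N3-.
Remaining n(HN3) = 0.003608 mol; n(N3-) = 0.001414 mol.
By Henderson-Hasselbalch, pH = pKa + log([A^-]/[HA]) = 4.72 + log(0.001414/0.003608) = 4.72 + (-0.41) = 4.31.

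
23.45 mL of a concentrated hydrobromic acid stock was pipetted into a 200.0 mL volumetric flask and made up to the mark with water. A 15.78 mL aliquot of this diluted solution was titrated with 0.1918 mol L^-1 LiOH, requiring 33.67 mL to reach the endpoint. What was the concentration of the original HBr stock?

n(LiOH) = 0.1918 x 0.03367 = 0.006458 mol.
n(HBr) in the aliquot = 0.006458 mol.
[diluted HBr] = 0.006458 / 0.01578 = 0.4092 M.
Dilution factor = 200.0/23.45 = 8.529, so [stock] = 0.4092 x 8.529 = 3.49 M.

3.49 M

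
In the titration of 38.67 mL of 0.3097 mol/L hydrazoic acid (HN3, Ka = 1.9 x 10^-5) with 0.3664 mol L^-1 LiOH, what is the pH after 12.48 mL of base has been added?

Initial n(HN3) = 0.3097 x 0.03867 = 0.01198 mol.
n(LiOH) added = 0.3664 x 0.01248 = 0.004573 mol, converting that many moles of HN3 to N3-.
Remaining n(HN3) = 0.007403 mol; n(N3-) = 0.004573 mol.
By Henderson-Hasselbalch, pH = pKa + log([A^-]/[HA]) = 4.72 + log(0.004573/0.007403) = 4.72 + (-0.21) = 4.51.

4.51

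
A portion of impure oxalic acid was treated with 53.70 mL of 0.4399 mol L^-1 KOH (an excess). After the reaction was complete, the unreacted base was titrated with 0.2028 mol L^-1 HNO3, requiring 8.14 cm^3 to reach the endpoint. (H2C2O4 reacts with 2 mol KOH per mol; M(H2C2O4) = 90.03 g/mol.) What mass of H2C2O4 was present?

0.989 g

Total n(KOH) added = 0.4399 x 0.05370 = 0.02362 mol.
n(HNO3) used = 0.2028 x 0.008140 = 0.001651 mol, which equals the excess n(KOH).
So n(KOH) consumed by the sample = 0.02362 - 0.001651 = 0.02197 mol.
n(H2C2O4) = 0.02197 / 2 = 0.01099 mol.
mass = 0.01099 mol x 90.03 g/mol = 0.989 g.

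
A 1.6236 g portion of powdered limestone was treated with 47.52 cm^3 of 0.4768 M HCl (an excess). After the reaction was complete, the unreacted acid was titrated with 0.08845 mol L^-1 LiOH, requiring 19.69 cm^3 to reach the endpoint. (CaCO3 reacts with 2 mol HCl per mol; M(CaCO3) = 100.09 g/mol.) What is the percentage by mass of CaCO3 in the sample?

Total n(HCl) added = 0.4768 x 0.04752 = 0.02266 mol.
n(LiOH) used = 0.08845 x 0.01969 = 0.001742 mol, which equals the excess n(HCl).
So n(HCl) consumed by the sample = 0.02266 - 0.001742 = 0.02092 mol.
n(CaCO3) = 0.02092 / 2 = 0.01046 mol.
mass CaCO3 = 0.01046 x 100.09 = 1.047 g, so %CaCO3 = 1.047/1.6236 x 100 = 64.5%.

64.5%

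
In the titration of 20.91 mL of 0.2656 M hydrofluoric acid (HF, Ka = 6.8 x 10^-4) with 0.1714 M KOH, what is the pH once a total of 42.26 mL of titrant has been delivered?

n(acid) = 0.2656 x 0.02091 = 0.005554 mol; n(KOH) added = 0.1714 x 0.04226 = 0.007243 mol.
Base is in excess by 0.007243 - 0.005554 = 0.001690 mol in a total volume of 0.06317 L.
[OH^-] = 0.001690/0.06317 = 0.02675 M, so pOH = 1.57 and pH = 14.00 - 1.57 = 12.43.

12.43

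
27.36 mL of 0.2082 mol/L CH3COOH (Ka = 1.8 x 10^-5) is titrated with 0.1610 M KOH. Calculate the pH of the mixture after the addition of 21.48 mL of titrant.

4.93

Initial n(CH3COOH) = 0.2082 x 0.02736 = 0.005696 mol.
n(KOH) added = 0.1610 x 0.02148 = 0.003458 mol, converting that many moles of CH3COOH to CH3COO-.
Remaining n(CH3COOH) = 0.002238 mol; n(CH3COO-) = 0.003458 mol.
By Henderson-Hasselbalch, pH = pKa + log([A^-]/[HA]) = 4.74 + log(0.003458/0.002238) = 4.74 + (+0.19) = 4.93.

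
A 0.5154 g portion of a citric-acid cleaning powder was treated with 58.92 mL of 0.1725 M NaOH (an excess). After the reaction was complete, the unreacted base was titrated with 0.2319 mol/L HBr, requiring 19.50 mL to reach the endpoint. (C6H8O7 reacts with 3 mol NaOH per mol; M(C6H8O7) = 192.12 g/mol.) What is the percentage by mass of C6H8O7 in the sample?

70.1%

Total n(NaOH) added = 0.1725 x 0.05892 = 0.01016 mol.
n(HBr) used = 0.2319 x 0.01950 = 0.004522 mol, which equals the excess n(NaOH).
So n(NaOH) consumed by the sample = 0.01016 - 0.004522 = 0.005642 mol.
n(C6H8O7) = 0.005642 / 3 = 0.001881 mol.
mass C6H8O7 = 0.001881 x 192.12 = 0.3613 g, so %C6H8O7 = 0.3613/0.5154 x 100 = 70.1%.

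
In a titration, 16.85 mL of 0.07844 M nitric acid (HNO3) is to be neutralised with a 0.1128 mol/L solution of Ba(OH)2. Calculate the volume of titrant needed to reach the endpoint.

n(HNO3) = 0.07844 mol/L x 0.01685 L = 0.001322 mol.
The neutralisation is 2 HNO3 : 1 Ba(OH)2, so n(Ba(OH)2) = 0.001322 x 1/2 = 0.0006609 mol.
V(Ba(OH)2) = 0.0006609 / 0.1128 = 0.005859 L = 5.86 mL.

5.86 mL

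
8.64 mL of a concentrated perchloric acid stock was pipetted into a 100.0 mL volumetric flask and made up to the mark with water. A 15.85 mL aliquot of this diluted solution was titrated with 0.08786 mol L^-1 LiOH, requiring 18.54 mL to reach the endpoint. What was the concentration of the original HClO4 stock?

n(LiOH) = 0.08786 x 0.01854 = 0.001629 mol.
n(HClO4) in the aliquot = 0.001629 mol.
[diluted HClO4] = 0.001629 / 0.01585 = 0.1028 M.
Dilution factor = 100.0/8.640 = 11.57, so [stock] = 0.1028 x 11.57 = 1.19 M.

1.19 M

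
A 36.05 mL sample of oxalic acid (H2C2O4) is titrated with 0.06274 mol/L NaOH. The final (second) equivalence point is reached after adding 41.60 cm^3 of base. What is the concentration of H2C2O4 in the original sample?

n(NaOH) = 0.06274 x 0.04160 = 0.002610 mol.
At the final (second) equivalence point, 2 mol OH^- react per mol H2C2O4, so n(H2C2O4) = 0.002610 / 2 = 0.001305 mol.
[H2C2O4] = 0.001305 / 0.03605 L = 0.0362 M.

0.0362 M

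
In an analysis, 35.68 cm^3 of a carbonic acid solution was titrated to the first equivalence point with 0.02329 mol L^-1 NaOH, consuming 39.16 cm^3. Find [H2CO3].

0.0256 M

n(NaOH) = 0.02329 x 0.03916 = 0.0009120 mol.
At the first equivalence point, 1 mol OH^- react per mol H2CO3, so n(H2CO3) = 0.0009120 / 1 = 0.0009120 mol.
[H2CO3] = 0.0009120 / 0.03568 L = 0.0256 M.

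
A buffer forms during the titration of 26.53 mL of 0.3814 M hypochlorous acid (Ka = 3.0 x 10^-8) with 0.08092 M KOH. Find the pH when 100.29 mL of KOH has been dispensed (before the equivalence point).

Initial n(HClO) = 0.3814 x 0.02653 = 0.01012 mol.
n(KOH) added = 0.08092 x 0.1003 = 0.008115 mol, converting that many moles of HClO to ClO-.
Remaining n(HClO) = 0.002003 mol; n(ClO-) = 0.008115 mol.
By Henderson-Hasselbalch, pH = pKa + log([A^-]/[HA]) = 7.52 + log(0.008115/0.002003) = 7.52 + (+0.61) = 8.13.

8.13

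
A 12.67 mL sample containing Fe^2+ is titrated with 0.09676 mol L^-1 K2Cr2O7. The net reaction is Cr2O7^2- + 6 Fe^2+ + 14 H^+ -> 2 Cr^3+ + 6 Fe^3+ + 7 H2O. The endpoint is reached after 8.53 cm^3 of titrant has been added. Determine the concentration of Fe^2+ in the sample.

n(K2Cr2O7) = 0.09676 x 0.008530 = 0.0008254 mol.
From the balanced equation, 1 mol K2Cr2O7 reacts with 6 mol Fe^2+, so n(Fe^2+) = 0.0008254 x 6/1 = 0.004952 mol.
[Fe^2+] = 0.004952 / 0.01267 L = 0.391 M.

0.391 M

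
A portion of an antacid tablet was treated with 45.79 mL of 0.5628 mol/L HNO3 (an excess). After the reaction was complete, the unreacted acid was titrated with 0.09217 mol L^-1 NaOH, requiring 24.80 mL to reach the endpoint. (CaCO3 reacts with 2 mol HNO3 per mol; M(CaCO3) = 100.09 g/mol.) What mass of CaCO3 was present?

1.18 g

Total n(HNO3) added = 0.5628 x 0.04579 = 0.02577 mol.
n(NaOH) used = 0.09217 x 0.02480 = 0.002286 mol, which equals the excess n(HNO3).
So n(HNO3) consumed by the sample = 0.02577 - 0.002286 = 0.02348 mol.
n(CaCO3) = 0.02348 / 2 = 0.01174 mol.
mass = 0.01174 mol x 100.09 g/mol = 1.18 g.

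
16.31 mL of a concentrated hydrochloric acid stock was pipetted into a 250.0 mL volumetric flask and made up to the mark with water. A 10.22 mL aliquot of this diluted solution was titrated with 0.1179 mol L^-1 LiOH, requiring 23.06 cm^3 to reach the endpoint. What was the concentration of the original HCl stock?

4.08 M

n(LiOH) = 0.1179 x 0.02306 = 0.002719 mol.
n(HCl) in the aliquot = 0.002719 mol.
[diluted HCl] = 0.002719 / 0.01022 = 0.2660 M.
Dilution factor = 250.0/16.31 = 15.33, so [stock] = 0.2660 x 15.33 = 4.08 M.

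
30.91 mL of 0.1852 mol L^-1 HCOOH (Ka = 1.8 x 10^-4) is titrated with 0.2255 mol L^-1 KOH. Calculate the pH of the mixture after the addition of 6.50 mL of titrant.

3.28

Initial n(HCOOH) = 0.1852 x 0.03091 = 0.005725 mol.
n(KOH) added = 0.2255 x 0.006500 = 0.001466 mol, converting that many moles of HCOOH to HCOO-.
Remaining n(HCOOH) = 0.004259 mol; n(HCOO-) = 0.001466 mol.
By Henderson-Hasselbalch, pH = pKa + log([A^-]/[HA]) = 3.74 + log(0.001466/0.004259) = 3.74 + (-0.46) = 3.28.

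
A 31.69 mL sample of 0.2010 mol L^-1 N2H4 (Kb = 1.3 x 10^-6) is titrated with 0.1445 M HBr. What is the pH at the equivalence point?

4.59

n(N2H4) = 0.2010 x 0.03169 = 0.006370 mol; V(HBr) at equivalence = 0.006370/0.1445 = 0.04408 L.
At equivalence the base is fully converted to N2H5+; total volume = 0.07577 L, so [N2H5+] = 0.006370/0.07577 = 0.08407 M.
Ka(N2H5+) = Kw/Kb = 1.0e-14 / 1.3 x 10^-6 = 7.69e-9.
[H^+] = sqrt(Ka x [N2H5+]) = sqrt(7.69e-9 x 0.08407) = 2.54e-5 M.
pH = -log(2.54e-5) = 4.59.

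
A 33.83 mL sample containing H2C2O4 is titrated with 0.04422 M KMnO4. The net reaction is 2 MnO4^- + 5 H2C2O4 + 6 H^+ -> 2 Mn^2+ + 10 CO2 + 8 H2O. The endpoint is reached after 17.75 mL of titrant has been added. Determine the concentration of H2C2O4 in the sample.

n(KMnO4) = 0.04422 x 0.01775 = 0.0007849 mol.
From the balanced equation, 2 mol KMnO4 reacts with 5 mol H2C2O4, so n(H2C2O4) = 0.0007849 x 5/2 = 0.001962 mol.
[H2C2O4] = 0.001962 / 0.03383 L = 0.0580 M.

0.0580 M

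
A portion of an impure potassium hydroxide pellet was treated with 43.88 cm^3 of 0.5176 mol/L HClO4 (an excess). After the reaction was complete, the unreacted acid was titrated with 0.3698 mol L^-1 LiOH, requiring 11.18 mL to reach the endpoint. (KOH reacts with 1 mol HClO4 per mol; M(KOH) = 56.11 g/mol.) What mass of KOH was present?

Total n(HClO4) added = 0.5176 x 0.04388 = 0.02271 mol.
n(LiOH) used = 0.3698 x 0.01118 = 0.004134 mol, which equals the excess n(HClO4).
So n(HClO4) consumed by the sample = 0.02271 - 0.004134 = 0.01858 mol.
n(KOH) = 0.01858 / 1 = 0.01858 mol.
mass = 0.01858 mol x 56.11 g/mol = 1.04 g.

1.04 g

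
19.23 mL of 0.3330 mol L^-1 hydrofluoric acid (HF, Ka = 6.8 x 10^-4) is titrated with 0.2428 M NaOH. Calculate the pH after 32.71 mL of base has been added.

n(acid) = 0.3330 x 0.01923 = 0.006404 mol; n(NaOH) added = 0.2428 x 0.03271 = 0.007942 mol.
Base is in excess by 0.007942 - 0.006404 = 0.001538 mol in a total volume of 0.05194 L.
[OH^-] = 0.001538/0.05194 = 0.02962 M, so pOH = 1.53 and pH = 14.00 - 1.53 = 12.47.

12.47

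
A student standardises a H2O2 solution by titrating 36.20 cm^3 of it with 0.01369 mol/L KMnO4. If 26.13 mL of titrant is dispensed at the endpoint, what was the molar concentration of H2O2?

n(KMnO4) = 0.01369 x 0.02613 = 0.0003577 mol.
From the balanced equation, 2 mol KMnO4 reacts with 5 mol H2O2, so n(H2O2) = 0.0003577 x 5/2 = 0.0008943 mol.
[H2O2] = 0.0008943 / 0.03620 L = 0.0247 M.

0.0247 M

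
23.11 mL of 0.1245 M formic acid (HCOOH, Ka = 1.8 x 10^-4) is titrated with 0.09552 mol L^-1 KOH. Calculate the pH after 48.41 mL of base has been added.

n(acid) = 0.1245 x 0.02311 = 0.002877 mol; n(KOH) added = 0.09552 x 0.04841 = 0.004624 mol.
Base is in excess by 0.004624 - 0.002877 = 0.001747 mol in a total volume of 0.07152 L.
[OH^-] = 0.001747/0.07152 = 0.02443 M, so pOH = 1.61 and pH = 14.00 - 1.61 = 12.39.

12.39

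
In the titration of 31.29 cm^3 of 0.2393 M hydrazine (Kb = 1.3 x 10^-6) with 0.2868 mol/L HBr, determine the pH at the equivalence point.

4.50

n(N2H4) = 0.2393 x 0.03129 = 0.007488 mol; V(HBr) at equivalence = 0.007488/0.2868 = 0.02611 L.
At equivalence the base is fully converted to N2H5+; total volume = 0.05740 L, so [N2H5+] = 0.007488/0.05740 = 0.1305 M.
Ka(N2H5+) = Kw/Kb = 1.0e-14 / 1.3 x 10^-6 = 7.69e-9.
[H^+] = sqrt(Ka x [N2H5+]) = sqrt(7.69e-9 x 0.1305) = 3.17e-5 M.
pH = -log(3.17e-5) = 4.50.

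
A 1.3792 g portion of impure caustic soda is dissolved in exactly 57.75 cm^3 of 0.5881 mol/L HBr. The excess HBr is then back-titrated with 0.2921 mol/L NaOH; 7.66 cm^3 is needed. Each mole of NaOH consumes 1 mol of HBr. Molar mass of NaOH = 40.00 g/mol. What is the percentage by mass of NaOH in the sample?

92.0%

Total n(HBr) added = 0.5881 x 0.05775 = 0.03396 mol.
n(NaOH) used = 0.2921 x 0.007660 = 0.002237 mol, which equals the excess n(HBr).
So n(HBr) consumed by the sample = 0.03396 - 0.002237 = 0.03173 mol.
n(NaOH) = 0.03173 / 1 = 0.03173 mol.
mass NaOH = 0.03173 x 40.00 = 1.269 g, so %NaOH = 1.269/1.3792 x 100 = 92.0%.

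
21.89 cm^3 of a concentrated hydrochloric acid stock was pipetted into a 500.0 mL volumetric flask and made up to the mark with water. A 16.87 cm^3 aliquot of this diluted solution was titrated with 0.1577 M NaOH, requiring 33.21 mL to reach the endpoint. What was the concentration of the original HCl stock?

7.09 M

n(NaOH) = 0.1577 x 0.03321 = 0.005237 mol.
n(HCl) in the aliquot = 0.005237 mol.
[diluted HCl] = 0.005237 / 0.01687 = 0.3104 M.
Dilution factor = 500.0/21.89 = 22.84, so [stock] = 0.3104 x 22.84 = 7.09 M.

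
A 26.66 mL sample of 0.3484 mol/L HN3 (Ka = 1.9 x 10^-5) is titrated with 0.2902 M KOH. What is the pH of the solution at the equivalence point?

n(HN3) = 0.3484 x 0.02666 = 0.009288 mol; V(KOH) at equivalence = 0.009288/0.2902 = 0.03201 L.
At equivalence all the acid is converted to N3-; total volume = 0.02666 + 0.03201 = 0.05867 L, so [N3-] = 0.009288/0.05867 = 0.1583 M.
Kb = Kw/Ka = 1.0e-14 / 1.9 x 10^-5 = 5.26e-10.
[OH^-] = sqrt(Kb x [N3-]) = sqrt(5.26e-10 x 0.1583) = 9.13e-6 M.
pOH = 5.04, so pH = 14.00 - 5.04 = 8.96.

8.96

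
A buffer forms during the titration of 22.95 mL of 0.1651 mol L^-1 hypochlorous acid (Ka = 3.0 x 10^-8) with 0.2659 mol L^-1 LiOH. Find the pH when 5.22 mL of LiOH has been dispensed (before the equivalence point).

Initial n(HClO) = 0.1651 x 0.02295 = 0.003789 mol.
n(LiOH) added = 0.2659 x 0.005220 = 0.001388 mol, converting that many moles of HClO to ClO-.
Remaining n(HClO) = 0.002401 mol; n(ClO-) = 0.001388 mol.
By Henderson-Hasselbalch, pH = pKa + log([A^-]/[HA]) = 7.52 + log(0.001388/0.002401) = 7.52 + (-0.24) = 7.28.

7.28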